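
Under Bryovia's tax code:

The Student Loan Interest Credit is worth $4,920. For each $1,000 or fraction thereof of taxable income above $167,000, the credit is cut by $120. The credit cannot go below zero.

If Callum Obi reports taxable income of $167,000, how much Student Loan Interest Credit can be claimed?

$4,920

Student Loan Interest Credit: $167,000 is at or below the $167,000 threshold, so the full $4,920 applies.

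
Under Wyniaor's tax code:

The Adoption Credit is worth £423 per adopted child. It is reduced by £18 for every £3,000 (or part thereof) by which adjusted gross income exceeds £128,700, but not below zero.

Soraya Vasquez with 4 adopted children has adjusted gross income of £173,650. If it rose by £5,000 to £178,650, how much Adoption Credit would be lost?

£36

At £173,650 — base = 4 × £423 = £1,692. income exceeds £128,700 by £44,950, which is 15 full-or-partial £3,000 increments; reduction = 15 × £18 = £270, leaving £1,422.
At £178,650 — base = 4 × £423 = £1,692. income exceeds £128,700 by £49,950, which is 17 full-or-partial £3,000 increments; reduction = 17 × £18 = £306, leaving £1,386.
Lost: £1,422 − £1,386 = £36.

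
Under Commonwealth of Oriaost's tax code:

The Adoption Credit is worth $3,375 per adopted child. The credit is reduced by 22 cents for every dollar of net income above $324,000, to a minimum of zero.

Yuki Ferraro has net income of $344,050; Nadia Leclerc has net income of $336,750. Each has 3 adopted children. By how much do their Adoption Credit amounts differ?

$1,606

Yuki ($344,050): Adoption Credit: base = 3 × $3,375 = $10,125. 22% of the $20,050 excess over $324,000 is $4,411; credit = $10,125 − $4,411 = $5,714.
Nadia ($336,750): Adoption Credit: base = 3 × $3,375 = $10,125. 22% of the $12,750 excess over $324,000 is $2,805; credit = $10,125 − $2,805 = $7,320.
Difference: |$5,714 − $7,320| = $1,606.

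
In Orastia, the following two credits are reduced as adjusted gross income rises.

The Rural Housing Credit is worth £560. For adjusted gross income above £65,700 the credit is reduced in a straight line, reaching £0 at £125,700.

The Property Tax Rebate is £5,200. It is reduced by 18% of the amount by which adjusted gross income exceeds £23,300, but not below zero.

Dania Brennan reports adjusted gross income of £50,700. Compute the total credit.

Rural Housing Credit: £50,700 is at or below the £65,700 threshold, so the full £560 applies.
Property Tax Rebate: 18% of the £27,400 excess over £23,300 is £4,932; credit = £5,200 − £4,932 = £268.
Total: £560 + £268 = £828.

£828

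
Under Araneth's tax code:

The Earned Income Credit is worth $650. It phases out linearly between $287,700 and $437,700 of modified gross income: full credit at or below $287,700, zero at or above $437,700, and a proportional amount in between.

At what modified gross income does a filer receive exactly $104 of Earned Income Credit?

$104 is 104/650 of the full $650, so 546/650 of the $150,000 range has been used: income = $287,700 + $150,000 × 546/650 = $413,700.

$413,700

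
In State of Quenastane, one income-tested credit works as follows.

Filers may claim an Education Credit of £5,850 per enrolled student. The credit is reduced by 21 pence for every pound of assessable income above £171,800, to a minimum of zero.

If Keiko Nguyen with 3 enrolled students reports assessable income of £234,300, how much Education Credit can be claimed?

£4,425

Education Credit: base = 3 × £5,850 = £17,550. 21% of the £62,500 excess over £171,800 is £13,125; credit = £17,550 − £13,125 = £4,425.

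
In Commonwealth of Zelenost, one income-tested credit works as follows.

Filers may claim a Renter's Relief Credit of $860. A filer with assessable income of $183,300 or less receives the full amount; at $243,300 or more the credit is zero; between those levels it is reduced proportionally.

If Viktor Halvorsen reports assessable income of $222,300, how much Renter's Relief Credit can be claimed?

Renter's Relief Credit: $222,300 is $39,000 into a $60,000 phase-out range, leaving 21,000/60,000 of the credit: $860 × 21,000/60,000 = $301.

$301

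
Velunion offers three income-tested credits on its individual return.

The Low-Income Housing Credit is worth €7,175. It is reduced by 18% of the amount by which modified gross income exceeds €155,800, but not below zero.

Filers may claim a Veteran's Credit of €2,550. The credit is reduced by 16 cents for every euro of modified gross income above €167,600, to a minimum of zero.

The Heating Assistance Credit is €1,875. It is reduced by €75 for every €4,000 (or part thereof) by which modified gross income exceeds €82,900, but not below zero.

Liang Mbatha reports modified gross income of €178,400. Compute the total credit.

Low-Income Housing Credit: 18% of the €22,600 excess over €155,800 is €4,068; credit = €7,175 − €4,068 = €3,107.
Veteran's Credit: 16% of the €10,800 excess over €167,600 is €1,728; credit = €2,550 − €1,728 = €822.
Heating Assistance Credit: income exceeds €82,900 by €95,500, which is 24 full-or-partial €4,000 increments; reduction = 24 × €75 = €1,800, leaving €75.
Total: €3,107 + €822 + €75 = €4,004.

€4,004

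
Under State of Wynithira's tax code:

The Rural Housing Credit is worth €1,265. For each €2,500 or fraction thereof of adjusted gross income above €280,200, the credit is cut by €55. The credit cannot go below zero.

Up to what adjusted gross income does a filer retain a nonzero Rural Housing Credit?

After 22 increments the reduction is 22 × €55 = €1,210, leaving €55; one more increment wipes it out. Increment 22 ends at excess 22 × €2,500 = €55,000, so the highest qualifying income is €280,200 + €55,000 = €335,200.

€335,200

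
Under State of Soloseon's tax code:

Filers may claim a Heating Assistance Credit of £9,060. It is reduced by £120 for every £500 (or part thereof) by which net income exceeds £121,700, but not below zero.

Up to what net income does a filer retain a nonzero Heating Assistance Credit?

After 75 increments the reduction is 75 × £120 = £9,000, leaving £60; one more increment wipes it out. Increment 75 ends at excess 75 × £500 = £37,500, so the highest qualifying income is £121,700 + £37,500 = £159,200.

£159,200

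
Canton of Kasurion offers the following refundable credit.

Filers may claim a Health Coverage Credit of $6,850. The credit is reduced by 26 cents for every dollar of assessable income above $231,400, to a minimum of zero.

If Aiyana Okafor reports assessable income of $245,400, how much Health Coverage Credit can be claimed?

$3,210

Health Coverage Credit: 26% of the $14,000 excess over $231,400 is $3,640; credit = $6,850 − $3,640 = $3,210.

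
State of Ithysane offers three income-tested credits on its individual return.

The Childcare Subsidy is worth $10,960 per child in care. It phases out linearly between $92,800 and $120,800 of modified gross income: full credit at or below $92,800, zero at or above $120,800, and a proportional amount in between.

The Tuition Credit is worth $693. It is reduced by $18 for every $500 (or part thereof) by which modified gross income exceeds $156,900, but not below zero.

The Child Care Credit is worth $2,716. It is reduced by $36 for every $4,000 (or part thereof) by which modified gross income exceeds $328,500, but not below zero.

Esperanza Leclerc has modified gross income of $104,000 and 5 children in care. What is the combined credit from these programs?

$36,289

Childcare Subsidy: base = 5 × $10,960 = $54,800. $104,000 is $11,200 into a $28,000 phase-out range, leaving 16,800/28,000 of the credit: $54,800 × 16,800/28,000 = $32,880.
Tuition Credit: $104,000 is at or below the $156,900 threshold, so the full $693 applies.
Child Care Credit: $104,000 is at or below the $328,500 threshold, so the full $2,716 applies.
Total: $32,880 + $693 + $2,716 = $36,289.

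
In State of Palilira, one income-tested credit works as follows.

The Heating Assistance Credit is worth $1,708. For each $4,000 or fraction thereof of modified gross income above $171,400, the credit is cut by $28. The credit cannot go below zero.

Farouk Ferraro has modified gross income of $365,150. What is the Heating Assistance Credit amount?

Heating Assistance Credit: income exceeds $171,400 by $193,750, which is 49 full-or-partial $4,000 increments; reduction = 49 × $28 = $1,372, leaving $336.

$336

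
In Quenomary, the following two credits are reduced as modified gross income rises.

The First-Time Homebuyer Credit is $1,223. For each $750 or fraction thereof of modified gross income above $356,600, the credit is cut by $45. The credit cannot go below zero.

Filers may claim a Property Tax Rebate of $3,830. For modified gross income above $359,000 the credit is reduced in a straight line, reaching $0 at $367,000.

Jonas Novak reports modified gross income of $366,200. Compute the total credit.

First-Time Homebuyer Credit: income exceeds $356,600 by $9,600, which is 13 full-or-partial $750 increments; reduction = 13 × $45 = $585, leaving $638.
Property Tax Rebate: $366,200 is $7,200 into a $8,000 phase-out range, leaving 800/8,000 of the credit: $3,830 × 800/8,000 = $383.
Total: $638 + $383 = $1,021.

$1,021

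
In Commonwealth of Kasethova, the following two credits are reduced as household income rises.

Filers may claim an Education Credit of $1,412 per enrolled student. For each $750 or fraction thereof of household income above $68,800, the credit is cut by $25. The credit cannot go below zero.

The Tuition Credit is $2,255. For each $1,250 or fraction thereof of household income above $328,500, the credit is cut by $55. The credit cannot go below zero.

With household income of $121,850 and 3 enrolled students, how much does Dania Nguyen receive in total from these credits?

Education Credit: base = 3 × $1,412 = $4,236. income exceeds $68,800 by $53,050, which is 71 full-or-partial $750 increments; reduction = 71 × $25 = $1,775, leaving $2,461.
Tuition Credit: $121,850 is at or below the $328,500 threshold, so the full $2,255 applies.
Total: $2,461 + $2,255 = $4,716.

$4,716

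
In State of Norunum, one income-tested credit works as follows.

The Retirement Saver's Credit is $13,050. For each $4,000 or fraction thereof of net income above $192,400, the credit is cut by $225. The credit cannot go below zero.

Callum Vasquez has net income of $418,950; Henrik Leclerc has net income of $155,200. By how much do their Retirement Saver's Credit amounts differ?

Callum ($418,950): Retirement Saver's Credit: income exceeds $192,400 by $226,550, which is 57 full-or-partial $4,000 increments; reduction = 57 × $225 = $12,825, leaving $225.
Henrik ($155,200): Retirement Saver's Credit: $155,200 is at or below the $192,400 threshold, so the full $13,050 applies.
Difference: |$225 − $13,050| = $12,825.

$12,825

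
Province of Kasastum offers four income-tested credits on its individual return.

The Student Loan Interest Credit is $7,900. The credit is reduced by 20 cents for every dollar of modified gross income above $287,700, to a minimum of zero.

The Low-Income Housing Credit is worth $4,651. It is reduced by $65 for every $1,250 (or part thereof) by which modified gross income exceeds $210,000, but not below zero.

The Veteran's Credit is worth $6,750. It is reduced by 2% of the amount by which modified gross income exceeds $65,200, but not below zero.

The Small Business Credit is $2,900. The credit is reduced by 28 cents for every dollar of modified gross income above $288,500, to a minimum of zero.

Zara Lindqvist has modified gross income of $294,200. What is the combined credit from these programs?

$10,305

Student Loan Interest Credit: 20% of the $6,500 excess over $287,700 is $1,300; credit = $7,900 − $1,300 = $6,600.
Low-Income Housing Credit: income exceeds $210,000 by $84,200, which is 68 full-or-partial $1,250 increments; reduction = 68 × $65 = $4,420, leaving $231.
Veteran's Credit: 2% of the $229,000 excess over $65,200 is $4,580; credit = $6,750 − $4,580 = $2,170.
Small Business Credit: 28% of the $5,700 excess over $288,500 is $1,596; credit = $2,900 − $1,596 = $1,304.
Total: $6,600 + $231 + $2,170 + $1,304 = $10,305.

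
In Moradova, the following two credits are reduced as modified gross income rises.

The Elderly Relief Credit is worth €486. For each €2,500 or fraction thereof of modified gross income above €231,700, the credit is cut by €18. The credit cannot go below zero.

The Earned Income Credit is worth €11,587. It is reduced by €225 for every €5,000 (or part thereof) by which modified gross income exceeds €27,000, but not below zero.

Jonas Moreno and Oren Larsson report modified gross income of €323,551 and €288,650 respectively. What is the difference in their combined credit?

Jonas (€323,551): Elderly Relief Credit: income exceeds €231,700 by €91,851 → 37 increments × €18 = €666 ≥ base, so the credit is €0. Earned Income Credit: income exceeds €27,000 by €296,551 → 60 increments × €225 = €13,500 ≥ base, so the credit is €0. total €0 + €0 = €0
Oren (€288,650): Elderly Relief Credit: income exceeds €231,700 by €56,950, which is 23 full-or-partial €2,500 increments; reduction = 23 × €18 = €414, leaving €72. Earned Income Credit: income exceeds €27,000 by €261,650 → 53 increments × €225 = €11,925 ≥ base, so the credit is €0. total €72 + €0 = €72
Difference: |€0 − €72| = €72.

€72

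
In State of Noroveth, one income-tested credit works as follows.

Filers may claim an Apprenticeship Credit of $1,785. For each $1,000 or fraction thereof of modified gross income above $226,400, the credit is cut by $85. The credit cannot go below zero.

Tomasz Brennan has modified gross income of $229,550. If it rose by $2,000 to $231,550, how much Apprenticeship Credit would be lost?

$170

At $229,550 — income exceeds $226,400 by $3,150, which is 4 full-or-partial $1,000 increments; reduction = 4 × $85 = $340, leaving $1,445.
At $231,550 — income exceeds $226,400 by $5,150, which is 6 full-or-partial $1,000 increments; reduction = 6 × $85 = $510, leaving $1,275.
Lost: $1,445 − $1,275 = $170.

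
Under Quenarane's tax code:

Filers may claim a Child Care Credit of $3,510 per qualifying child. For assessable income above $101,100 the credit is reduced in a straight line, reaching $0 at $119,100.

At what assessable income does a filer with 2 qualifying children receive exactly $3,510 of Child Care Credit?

$110,100

Full credit = 2 × $3,510 = $7,020.
$3,510 is 3,510/7,020 of the full $7,020, so 3,510/7,020 of the $18,000 range has been used: income = $101,100 + $18,000 × 3,510/7,020 = $110,100.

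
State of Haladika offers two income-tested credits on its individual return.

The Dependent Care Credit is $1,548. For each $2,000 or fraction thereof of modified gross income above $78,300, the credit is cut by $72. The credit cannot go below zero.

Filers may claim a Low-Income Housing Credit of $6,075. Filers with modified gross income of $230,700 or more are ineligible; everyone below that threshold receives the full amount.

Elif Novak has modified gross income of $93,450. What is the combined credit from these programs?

$7,047

Dependent Care Credit: income exceeds $78,300 by $15,150, which is 8 full-or-partial $2,000 increments; reduction = 8 × $72 = $576, leaving $972.
Low-Income Housing Credit: $93,450 is below the $230,700 cutoff, so the full $6,075 applies.
Total: $972 + $6,075 = $7,047.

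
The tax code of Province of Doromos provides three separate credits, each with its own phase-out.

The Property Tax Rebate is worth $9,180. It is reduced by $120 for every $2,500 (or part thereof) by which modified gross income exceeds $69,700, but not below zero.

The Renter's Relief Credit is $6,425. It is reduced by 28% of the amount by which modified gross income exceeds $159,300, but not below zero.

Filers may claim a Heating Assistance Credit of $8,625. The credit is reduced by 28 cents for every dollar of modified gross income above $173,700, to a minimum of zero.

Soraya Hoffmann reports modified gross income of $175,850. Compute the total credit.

Property Tax Rebate: income exceeds $69,700 by $106,150, which is 43 full-or-partial $2,500 increments; reduction = 43 × $120 = $5,160, leaving $4,020.
Renter's Relief Credit: 28% of the $16,550 excess over $159,300 is $4,634; credit = $6,425 − $4,634 = $1,791.
Heating Assistance Credit: 28% of the $2,150 excess over $173,700 is $602; credit = $8,625 − $602 = $8,023.
Total: $4,020 + $1,791 + $8,023 = $13,834.

$13,834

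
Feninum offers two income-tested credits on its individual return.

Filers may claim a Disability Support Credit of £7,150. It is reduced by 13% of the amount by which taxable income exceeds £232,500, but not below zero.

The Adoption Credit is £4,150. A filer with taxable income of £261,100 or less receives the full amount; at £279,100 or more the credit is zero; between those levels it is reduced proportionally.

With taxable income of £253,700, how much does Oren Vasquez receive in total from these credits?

£8,544

Disability Support Credit: 13% of the £21,200 excess over £232,500 is £2,756; credit = £7,150 − £2,756 = £4,394.
Adoption Credit: £253,700 is at or below the £261,100 threshold, so the full £4,150 applies.
Total: £4,394 + £4,150 = £8,544.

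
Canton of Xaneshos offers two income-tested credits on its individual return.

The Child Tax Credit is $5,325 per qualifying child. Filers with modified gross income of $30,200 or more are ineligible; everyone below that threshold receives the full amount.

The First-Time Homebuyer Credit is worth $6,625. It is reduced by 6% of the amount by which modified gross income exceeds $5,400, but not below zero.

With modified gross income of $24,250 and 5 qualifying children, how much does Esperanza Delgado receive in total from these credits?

$32,119

Child Tax Credit: base = 5 × $5,325 = $26,625. $24,250 is below the $30,200 cutoff, so the full $26,625 applies.
First-Time Homebuyer Credit: 6% of the $18,850 excess over $5,400 is $1,131; credit = $6,625 − $1,131 = $5,494.
Total: $26,625 + $5,494 = $32,119.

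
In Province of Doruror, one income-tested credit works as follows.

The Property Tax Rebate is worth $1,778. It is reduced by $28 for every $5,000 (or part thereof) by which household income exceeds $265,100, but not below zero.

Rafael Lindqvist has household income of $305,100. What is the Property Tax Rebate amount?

Property Tax Rebate: income exceeds $265,100 by $40,000, which is 8 full-or-partial $5,000 increments; reduction = 8 × $28 = $224, leaving $1,554.

$1,554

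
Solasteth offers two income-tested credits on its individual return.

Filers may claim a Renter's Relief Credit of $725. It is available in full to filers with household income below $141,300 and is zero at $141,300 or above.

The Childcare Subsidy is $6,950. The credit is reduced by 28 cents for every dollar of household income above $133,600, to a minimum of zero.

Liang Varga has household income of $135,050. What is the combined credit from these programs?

Renter's Relief Credit: $135,050 is below the $141,300 cutoff, so the full $725 applies.
Childcare Subsidy: 28% of the $1,450 excess over $133,600 is $406; credit = $6,950 − $406 = $6,544.
Total: $725 + $6,544 = $7,269.

$7,269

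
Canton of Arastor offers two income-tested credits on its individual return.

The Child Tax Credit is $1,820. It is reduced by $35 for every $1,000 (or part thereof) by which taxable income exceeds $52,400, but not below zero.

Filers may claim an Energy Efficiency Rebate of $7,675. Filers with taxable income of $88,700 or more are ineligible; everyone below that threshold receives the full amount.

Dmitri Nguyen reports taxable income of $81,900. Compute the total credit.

Child Tax Credit: income exceeds $52,400 by $29,500, which is 30 full-or-partial $1,000 increments; reduction = 30 × $35 = $1,050, leaving $770.
Energy Efficiency Rebate: $81,900 is below the $88,700 cutoff, so the full $7,675 applies.
Total: $770 + $7,675 = $8,445.

$8,445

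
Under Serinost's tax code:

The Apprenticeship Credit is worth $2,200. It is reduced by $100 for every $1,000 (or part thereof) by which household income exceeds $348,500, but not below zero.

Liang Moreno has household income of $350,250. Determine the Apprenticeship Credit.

$2,000

Apprenticeship Credit: income exceeds $348,500 by $1,750, which is 2 full-or-partial $1,000 increments; reduction = 2 × $100 = $200, leaving $2,000.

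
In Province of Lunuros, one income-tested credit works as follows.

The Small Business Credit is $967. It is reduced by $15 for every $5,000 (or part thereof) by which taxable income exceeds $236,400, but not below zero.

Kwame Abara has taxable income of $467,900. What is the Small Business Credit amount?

$262

Small Business Credit: income exceeds $236,400 by $231,500, which is 47 full-or-partial $5,000 increments; reduction = 47 × $15 = $705, leaving $262.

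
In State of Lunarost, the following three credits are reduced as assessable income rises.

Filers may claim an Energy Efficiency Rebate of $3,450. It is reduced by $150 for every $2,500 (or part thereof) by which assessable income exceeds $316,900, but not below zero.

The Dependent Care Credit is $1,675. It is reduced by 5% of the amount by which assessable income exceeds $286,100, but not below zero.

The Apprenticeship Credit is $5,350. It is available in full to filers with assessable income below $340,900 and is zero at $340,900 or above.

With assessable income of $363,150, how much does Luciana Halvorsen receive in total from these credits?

Energy Efficiency Rebate: income exceeds $316,900 by $46,250, which is 19 full-or-partial $2,500 increments; reduction = 19 × $150 = $2,850, leaving $600.
Dependent Care Credit: 5% of the $77,050 excess over $286,100 is $3,852.50 ≥ base, so the credit is $0.
Apprenticeship Credit: $363,150 meets or exceeds the $340,900 cutoff, so the credit is $0.
Total: $600 + $0 + $0 = $600.

$600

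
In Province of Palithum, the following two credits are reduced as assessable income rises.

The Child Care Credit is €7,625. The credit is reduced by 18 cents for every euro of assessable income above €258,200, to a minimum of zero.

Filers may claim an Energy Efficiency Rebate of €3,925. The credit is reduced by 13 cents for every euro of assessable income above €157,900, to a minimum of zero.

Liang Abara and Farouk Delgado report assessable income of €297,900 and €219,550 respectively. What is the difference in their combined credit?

€7,146

Liang (€297,900): Child Care Credit: 18% of the €39,700 excess over €258,200 is €7,146; credit = €7,625 − €7,146 = €479. Energy Efficiency Rebate: 13% of the €140,000 excess over €157,900 is €18,200 ≥ base, so the credit is €0. total €479 + €0 = €479
Farouk (€219,550): Child Care Credit: €219,550 is at or below the €258,200 threshold, so the full €7,625 applies. Energy Efficiency Rebate: 13% of the €61,650 excess over €157,900 is €8,014.50 ≥ base, so the credit is €0. total €7,625 + €0 = €7,625
Difference: |€479 − €7,625| = €7,146.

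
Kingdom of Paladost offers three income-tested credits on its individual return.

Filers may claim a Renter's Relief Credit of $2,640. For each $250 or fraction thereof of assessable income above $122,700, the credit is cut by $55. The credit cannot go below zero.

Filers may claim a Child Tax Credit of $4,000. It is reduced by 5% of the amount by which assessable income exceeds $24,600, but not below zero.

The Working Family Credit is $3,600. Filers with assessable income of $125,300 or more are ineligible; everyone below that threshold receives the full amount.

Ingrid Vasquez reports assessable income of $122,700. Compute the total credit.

Renter's Relief Credit: $122,700 is at or below the $122,700 threshold, so the full $2,640 applies.
Child Tax Credit: 5% of the $98,100 excess over $24,600 is $4,905 ≥ base, so the credit is $0.
Working Family Credit: $122,700 is below the $125,300 cutoff, so the full $3,600 applies.
Total: $2,640 + $0 + $3,600 = $6,240.

$6,240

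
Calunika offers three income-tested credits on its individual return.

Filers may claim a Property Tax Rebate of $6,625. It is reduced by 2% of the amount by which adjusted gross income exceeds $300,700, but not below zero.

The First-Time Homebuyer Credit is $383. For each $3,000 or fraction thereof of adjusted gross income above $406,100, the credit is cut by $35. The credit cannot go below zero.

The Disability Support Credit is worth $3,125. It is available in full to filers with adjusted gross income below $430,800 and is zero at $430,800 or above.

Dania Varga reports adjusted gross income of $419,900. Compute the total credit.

Property Tax Rebate: 2% of the $119,200 excess over $300,700 is $2,384; credit = $6,625 − $2,384 = $4,241.
First-Time Homebuyer Credit: income exceeds $406,100 by $13,800, which is 5 full-or-partial $3,000 increments; reduction = 5 × $35 = $175, leaving $208.
Disability Support Credit: $419,900 is below the $430,800 cutoff, so the full $3,125 applies.
Total: $4,241 + $208 + $3,125 = $7,574.

$7,574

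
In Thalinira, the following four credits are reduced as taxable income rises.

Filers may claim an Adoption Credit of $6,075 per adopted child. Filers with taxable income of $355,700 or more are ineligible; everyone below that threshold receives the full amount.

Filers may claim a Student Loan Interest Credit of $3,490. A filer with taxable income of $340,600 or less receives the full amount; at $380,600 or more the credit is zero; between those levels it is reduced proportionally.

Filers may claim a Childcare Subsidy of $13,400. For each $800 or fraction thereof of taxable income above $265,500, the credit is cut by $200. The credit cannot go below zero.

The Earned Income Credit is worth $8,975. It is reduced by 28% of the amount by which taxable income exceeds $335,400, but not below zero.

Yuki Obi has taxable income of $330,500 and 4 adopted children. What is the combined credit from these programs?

Adoption Credit: base = 4 × $6,075 = $24,300. $330,500 is below the $355,700 cutoff, so the full $24,300 applies.
Student Loan Interest Credit: $330,500 is at or below the $340,600 threshold, so the full $3,490 applies.
Childcare Subsidy: income exceeds $265,500 by $65,000 → 82 increments × $200 = $16,400 ≥ base, so the credit is $0.
Earned Income Credit: $330,500 is at or below the $335,400 threshold, so the full $8,975 applies.
Total: $24,300 + $3,490 + $0 + $8,975 = $36,765.

$36,765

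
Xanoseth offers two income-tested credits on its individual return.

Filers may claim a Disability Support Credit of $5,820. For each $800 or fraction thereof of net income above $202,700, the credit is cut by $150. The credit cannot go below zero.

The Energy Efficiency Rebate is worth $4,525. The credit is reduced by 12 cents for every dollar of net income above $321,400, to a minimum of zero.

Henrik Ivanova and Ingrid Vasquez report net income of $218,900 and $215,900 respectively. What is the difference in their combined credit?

$600

Henrik ($218,900): Disability Support Credit: income exceeds $202,700 by $16,200, which is 21 full-or-partial $800 increments; reduction = 21 × $150 = $3,150, leaving $2,670. Energy Efficiency Rebate: $218,900 is at or below the $321,400 threshold, so the full $4,525 applies. total $2,670 + $4,525 = $7,195
Ingrid ($215,900): Disability Support Credit: income exceeds $202,700 by $13,200, which is 17 full-or-partial $800 increments; reduction = 17 × $150 = $2,550, leaving $3,270. Energy Efficiency Rebate: $215,900 is at or below the $321,400 threshold, so the full $4,525 applies. total $3,270 + $4,525 = $7,795
Difference: |$7,195 − $7,795| = $600.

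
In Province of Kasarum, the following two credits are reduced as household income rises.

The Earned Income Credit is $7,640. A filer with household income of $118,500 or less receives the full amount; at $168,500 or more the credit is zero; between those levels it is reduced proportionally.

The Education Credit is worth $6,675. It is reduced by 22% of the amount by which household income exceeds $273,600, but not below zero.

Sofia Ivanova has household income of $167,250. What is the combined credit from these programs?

$6,866

Earned Income Credit: $167,250 is $48,750 into a $50,000 phase-out range, leaving 1,250/50,000 of the credit: $7,640 × 1,250/50,000 = $191.
Education Credit: $167,250 is at or below the $273,600 threshold, so the full $6,675 applies.
Total: $191 + $6,675 = $6,866.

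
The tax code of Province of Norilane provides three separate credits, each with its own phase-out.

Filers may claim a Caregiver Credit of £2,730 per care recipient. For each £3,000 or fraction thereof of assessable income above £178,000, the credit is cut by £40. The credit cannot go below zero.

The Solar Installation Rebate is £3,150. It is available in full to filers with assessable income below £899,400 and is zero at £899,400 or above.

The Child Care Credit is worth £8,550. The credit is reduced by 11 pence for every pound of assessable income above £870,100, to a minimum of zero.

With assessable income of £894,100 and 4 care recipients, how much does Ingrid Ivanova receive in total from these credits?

£10,420

Caregiver Credit: base = 4 × £2,730 = £10,920. income exceeds £178,000 by £716,100, which is 239 full-or-partial £3,000 increments; reduction = 239 × £40 = £9,560, leaving £1,360.
Solar Installation Rebate: £894,100 is below the £899,400 cutoff, so the full £3,150 applies.
Child Care Credit: 11% of the £24,000 excess over £870,100 is £2,640; credit = £8,550 − £2,640 = £5,910.
Total: £1,360 + £3,150 + £5,910 = £10,420.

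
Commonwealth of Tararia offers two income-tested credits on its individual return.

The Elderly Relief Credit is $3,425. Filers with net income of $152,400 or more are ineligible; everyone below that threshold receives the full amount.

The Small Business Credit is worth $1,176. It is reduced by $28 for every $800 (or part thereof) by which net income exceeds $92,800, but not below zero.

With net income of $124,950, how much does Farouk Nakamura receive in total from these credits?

$3,453

Elderly Relief Credit: $124,950 is below the $152,400 cutoff, so the full $3,425 applies.
Small Business Credit: income exceeds $92,800 by $32,150, which is 41 full-or-partial $800 increments; reduction = 41 × $28 = $1,148, leaving $28.
Total: $3,425 + $28 = $3,453.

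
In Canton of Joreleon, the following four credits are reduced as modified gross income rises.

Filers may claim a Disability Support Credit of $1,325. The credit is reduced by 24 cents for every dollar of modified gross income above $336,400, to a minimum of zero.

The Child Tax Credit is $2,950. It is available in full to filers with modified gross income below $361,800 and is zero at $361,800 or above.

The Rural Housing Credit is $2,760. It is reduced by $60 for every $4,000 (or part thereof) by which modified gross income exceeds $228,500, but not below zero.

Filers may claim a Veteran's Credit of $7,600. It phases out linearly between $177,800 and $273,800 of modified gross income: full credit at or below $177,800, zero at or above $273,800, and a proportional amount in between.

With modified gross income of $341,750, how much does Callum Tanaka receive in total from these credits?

Disability Support Credit: 24% of the $5,350 excess over $336,400 is $1,284; credit = $1,325 − $1,284 = $41.
Child Tax Credit: $341,750 is below the $361,800 cutoff, so the full $2,950 applies.
Rural Housing Credit: income exceeds $228,500 by $113,250, which is 29 full-or-partial $4,000 increments; reduction = 29 × $60 = $1,740, leaving $1,020.
Veteran's Credit: $341,750 is at or above $273,800, so the credit is $0.
Total: $41 + $2,950 + $1,020 + $0 = $4,011.

$4,011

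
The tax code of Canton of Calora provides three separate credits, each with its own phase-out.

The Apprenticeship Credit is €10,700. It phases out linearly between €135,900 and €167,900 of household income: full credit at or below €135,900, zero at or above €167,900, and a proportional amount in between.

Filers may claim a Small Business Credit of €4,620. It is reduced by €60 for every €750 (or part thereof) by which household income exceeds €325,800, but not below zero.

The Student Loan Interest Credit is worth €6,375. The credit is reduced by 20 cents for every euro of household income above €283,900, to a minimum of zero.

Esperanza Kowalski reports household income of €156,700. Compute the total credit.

Apprenticeship Credit: €156,700 is €20,800 into a €32,000 phase-out range, leaving 11,200/32,000 of the credit: €10,700 × 11,200/32,000 = €3,745.
Small Business Credit: €156,700 is at or below the €325,800 threshold, so the full €4,620 applies.
Student Loan Interest Credit: €156,700 is at or below the €283,900 threshold, so the full €6,375 applies.
Total: €3,745 + €4,620 + €6,375 = €14,740.

€14,740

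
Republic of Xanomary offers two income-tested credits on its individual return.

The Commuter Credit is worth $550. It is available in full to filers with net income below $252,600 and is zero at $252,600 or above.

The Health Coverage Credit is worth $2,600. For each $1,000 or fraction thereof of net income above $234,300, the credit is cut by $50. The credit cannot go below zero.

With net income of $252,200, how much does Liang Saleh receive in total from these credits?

Commuter Credit: $252,200 is below the $252,600 cutoff, so the full $550 applies.
Health Coverage Credit: income exceeds $234,300 by $17,900, which is 18 full-or-partial $1,000 increments; reduction = 18 × $50 = $900, leaving $1,700.
Total: $550 + $1,700 = $2,250.

$2,250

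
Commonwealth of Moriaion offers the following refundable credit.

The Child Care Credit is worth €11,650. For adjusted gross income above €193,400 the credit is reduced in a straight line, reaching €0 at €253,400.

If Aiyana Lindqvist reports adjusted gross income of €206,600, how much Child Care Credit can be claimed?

Child Care Credit: €206,600 is €13,200 into a €60,000 phase-out range, leaving 46,800/60,000 of the credit: €11,650 × 46,800/60,000 = €9,087.

€9,087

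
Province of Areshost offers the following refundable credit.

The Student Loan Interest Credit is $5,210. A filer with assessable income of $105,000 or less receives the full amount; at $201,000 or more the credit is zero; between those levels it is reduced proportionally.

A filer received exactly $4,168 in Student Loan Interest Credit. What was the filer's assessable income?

$124,200

$4,168 is 4,168/5,210 of the full $5,210, so 1,042/5,210 of the $96,000 range has been used: income = $105,000 + $96,000 × 1,042/5,210 = $124,200.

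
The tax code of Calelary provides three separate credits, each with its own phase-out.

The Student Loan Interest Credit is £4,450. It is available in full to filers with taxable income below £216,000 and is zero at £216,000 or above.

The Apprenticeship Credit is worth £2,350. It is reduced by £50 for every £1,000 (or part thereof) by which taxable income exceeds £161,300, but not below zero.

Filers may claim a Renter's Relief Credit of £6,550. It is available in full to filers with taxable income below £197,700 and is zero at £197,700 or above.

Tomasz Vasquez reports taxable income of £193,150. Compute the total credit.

£11,750

Student Loan Interest Credit: £193,150 is below the £216,000 cutoff, so the full £4,450 applies.
Apprenticeship Credit: income exceeds £161,300 by £31,850, which is 32 full-or-partial £1,000 increments; reduction = 32 × £50 = £1,600, leaving £750.
Renter's Relief Credit: £193,150 is below the £197,700 cutoff, so the full £6,550 applies.
Total: £4,450 + £750 + £6,550 = £11,750.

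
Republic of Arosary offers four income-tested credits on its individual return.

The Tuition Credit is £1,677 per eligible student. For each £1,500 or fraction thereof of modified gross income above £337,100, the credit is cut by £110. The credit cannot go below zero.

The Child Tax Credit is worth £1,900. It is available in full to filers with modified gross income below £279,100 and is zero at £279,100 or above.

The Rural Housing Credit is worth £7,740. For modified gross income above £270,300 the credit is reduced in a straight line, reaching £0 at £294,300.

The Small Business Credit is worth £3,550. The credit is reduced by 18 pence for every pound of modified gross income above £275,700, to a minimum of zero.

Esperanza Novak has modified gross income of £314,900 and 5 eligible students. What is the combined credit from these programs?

£8,385

Tuition Credit: base = 5 × £1,677 = £8,385. £314,900 is at or below the £337,100 threshold, so the full £8,385 applies.
Child Tax Credit: £314,900 meets or exceeds the £279,100 cutoff, so the credit is £0.
Rural Housing Credit: £314,900 is at or above £294,300, so the credit is £0.
Small Business Credit: 18% of the £39,200 excess over £275,700 is £7,056 ≥ base, so the credit is £0.
Total: £8,385 + £0 + £0 + £0 = £8,385.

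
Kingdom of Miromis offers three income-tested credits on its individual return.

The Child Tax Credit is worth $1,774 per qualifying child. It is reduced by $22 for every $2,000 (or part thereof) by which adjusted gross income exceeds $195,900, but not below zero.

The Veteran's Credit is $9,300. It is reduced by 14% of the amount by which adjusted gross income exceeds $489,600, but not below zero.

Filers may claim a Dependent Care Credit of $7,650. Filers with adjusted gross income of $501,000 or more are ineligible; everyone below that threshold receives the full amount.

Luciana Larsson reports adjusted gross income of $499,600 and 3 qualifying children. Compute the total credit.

Child Tax Credit: base = 3 × $1,774 = $5,322. income exceeds $195,900 by $303,700, which is 152 full-or-partial $2,000 increments; reduction = 152 × $22 = $3,344, leaving $1,978.
Veteran's Credit: 14% of the $10,000 excess over $489,600 is $1,400; credit = $9,300 − $1,400 = $7,900.
Dependent Care Credit: $499,600 is below the $501,000 cutoff, so the full $7,650 applies.
Total: $1,978 + $7,900 + $7,650 = $17,528.

$17,528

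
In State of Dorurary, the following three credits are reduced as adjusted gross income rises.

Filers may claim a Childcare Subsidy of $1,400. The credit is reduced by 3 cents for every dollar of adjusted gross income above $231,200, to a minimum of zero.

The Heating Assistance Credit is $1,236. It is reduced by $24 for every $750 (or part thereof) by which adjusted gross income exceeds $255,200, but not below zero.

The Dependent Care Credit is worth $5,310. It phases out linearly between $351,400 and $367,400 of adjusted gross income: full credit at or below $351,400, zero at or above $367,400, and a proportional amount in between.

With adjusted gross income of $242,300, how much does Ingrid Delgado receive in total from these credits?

$7,613

Childcare Subsidy: 3% of the $11,100 excess over $231,200 is $333; credit = $1,400 − $333 = $1,067.
Heating Assistance Credit: $242,300 is at or below the $255,200 threshold, so the full $1,236 applies.
Dependent Care Credit: $242,300 is at or below the $351,400 threshold, so the full $5,310 applies.
Total: $1,067 + $1,236 + $5,310 = $7,613.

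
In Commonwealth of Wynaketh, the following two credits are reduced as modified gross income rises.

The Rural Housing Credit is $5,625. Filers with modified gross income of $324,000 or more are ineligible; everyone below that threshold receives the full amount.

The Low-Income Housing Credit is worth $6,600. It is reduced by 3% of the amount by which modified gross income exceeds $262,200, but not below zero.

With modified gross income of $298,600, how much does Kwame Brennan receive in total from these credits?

Rural Housing Credit: $298,600 is below the $324,000 cutoff, so the full $5,625 applies.
Low-Income Housing Credit: 3% of the $36,400 excess over $262,200 is $1,092; credit = $6,600 − $1,092 = $5,508.
Total: $5,625 + $5,508 = $11,133.

$11,133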